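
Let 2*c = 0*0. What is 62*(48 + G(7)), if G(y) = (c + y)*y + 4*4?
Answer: 7006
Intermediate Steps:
c = 0 (c = (0*0)/2 = (½)*0 = 0)
G(y) = 16 + y² (G(y) = (0 + y)*y + 4*4 = y*y + 16 = y² + 16 = 16 + y²)
62*(48 + G(7)) = 62*(48 + (16 + 7²)) = 62*(48 + (16 + 49)) = 62*(48 + 65) = 62*113 = 7006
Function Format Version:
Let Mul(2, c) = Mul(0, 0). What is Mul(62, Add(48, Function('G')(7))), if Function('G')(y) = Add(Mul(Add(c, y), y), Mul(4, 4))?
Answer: 7006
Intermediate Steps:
c = 0 (c = Mul(Rational(1, 2), Mul(0, 0)) = Mul(Rational(1, 2), 0) = 0)
Function('G')(y) = Add(16, Pow(y, 2)) (Function('G')(y) = Add(Mul(Add(0, y), y), Mul(4, 4)) = Add(Mul(y, y), 16) = Add(Pow(y, 2), 16) = Add(16, Pow(y, 2)))
Mul(62, Add(48, Function('G')(7))) = Mul(62, Add(48, Add(16, Pow(7, 2)))) = Mul(62, Add(48, Add(16, 49))) = Mul(62, Add(48, 65)) = Mul(62, 113) = 7006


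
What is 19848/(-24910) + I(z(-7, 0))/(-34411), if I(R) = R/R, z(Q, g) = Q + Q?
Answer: -341507219/428589005 ≈ -0.79682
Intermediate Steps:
z(Q, g) = 2*Q
I(R) = 1
19848/(-24910) + I(z(-7, 0))/(-34411) = 19848/(-24910) + 1/(-34411) = 19848*(-1/24910) + 1*(-1/34411) = -9924/12455 - 1/34411 = -341507219/428589005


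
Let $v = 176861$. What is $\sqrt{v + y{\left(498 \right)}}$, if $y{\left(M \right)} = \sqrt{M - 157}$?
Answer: $\sqrt{176861 + \sqrt{341}} \approx 420.57$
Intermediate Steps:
$y{\left(M \right)} = \sqrt{-157 + M}$
$\sqrt{v + y{\left(498 \right)}} = \sqrt{176861 + \sqrt{-157 + 498}} = \sqrt{176861 + \sqrt{341}}$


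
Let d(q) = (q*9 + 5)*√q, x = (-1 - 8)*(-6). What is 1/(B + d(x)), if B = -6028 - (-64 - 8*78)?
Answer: -890/2582871 - 491*√6/5165742 ≈ -0.00057740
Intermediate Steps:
x = 54 (x = -9*(-6) = 54)
d(q) = √q*(5 + 9*q) (d(q) = (9*q + 5)*√q = (5 + 9*q)*√q = √q*(5 + 9*q))
B = -5340 (B = -6028 - (-64 - 624) = -6028 - 1*(-688) = -6028 + 688 = -5340)
1/(B + d(x)) = 1/(-5340 + √54*(5 + 9*54)) = 1/(-5340 + (3*√6)*(5 + 486)) = 1/(-5340 + (3*√6)*491) = 1/(-5340 + 1473*√6)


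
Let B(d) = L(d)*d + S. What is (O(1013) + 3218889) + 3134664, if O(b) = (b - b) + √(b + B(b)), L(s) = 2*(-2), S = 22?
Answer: 6353553 + I*√3017 ≈ 6.3536e+6 + 54.927*I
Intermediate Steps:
L(s) = -4
B(d) = 22 - 4*d (B(d) = -4*d + 22 = 22 - 4*d)
O(b) = √(22 - 3*b) (O(b) = (b - b) + √(b + (22 - 4*b)) = 0 + √(22 - 3*b) = √(22 - 3*b))
(O(1013) + 3218889) + 3134664 = (√(22 - 3*1013) + 3218889) + 3134664 = (√(22 - 3039) + 3218889) + 3134664 = (√(-3017) + 3218889) + 3134664 = (I*√3017 + 3218889) + 3134664 = (3218889 + I*√3017) + 3134664 = 6353553 + I*√3017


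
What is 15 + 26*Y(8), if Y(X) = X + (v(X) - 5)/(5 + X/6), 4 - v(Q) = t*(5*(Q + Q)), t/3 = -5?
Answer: 97759/19 ≈ 5145.2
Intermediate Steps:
t = -15 (t = 3*(-5) = -15)
v(Q) = 4 + 150*Q (v(Q) = 4 - (-15)*5*(Q + Q) = 4 - (-15)*5*(2*Q) = 4 - (-15)*10*Q = 4 - (-150)*Q = 4 + 150*Q)
Y(X) = X + (-1 + 150*X)/(5 + X/6) (Y(X) = X + ((4 + 150*X) - 5)/(5 + X/6) = X + (-1 + 150*X)/(5 + X*(1/6)) = X + (-1 + 150*X)/(5 + X/6))
15 + 26*Y(8) = 15 + 26*((-6 + 8**2 + 930*8)/(30 + 8)) = 15 + 26*((-6 + 64 + 7440)/38) = 15 + 26*((1/38)*7498) = 15 + 26*(3749/19) = 15 + 97474/19 = 97759/19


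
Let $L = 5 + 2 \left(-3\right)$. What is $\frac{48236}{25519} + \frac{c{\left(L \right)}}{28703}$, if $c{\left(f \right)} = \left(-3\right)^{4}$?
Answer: $\frac{1386584947}{732471857} \approx 1.893$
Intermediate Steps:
$L = -1$ ($L = 5 - 6 = -1$)
$c{\left(f \right)} = 81$
$\frac{48236}{25519} + \frac{c{\left(L \right)}}{28703} = \frac{48236}{25519} + \frac{81}{28703} = \frac{1386584947}{732471857}$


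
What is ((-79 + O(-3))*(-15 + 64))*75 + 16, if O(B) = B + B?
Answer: -312359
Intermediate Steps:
O(B) = 2*B
((-79 + O(-3))*(-15 + 64))*75 + 16 = ((-79 + 2*(-3))*(-15 + 64))*75 + 16 = ((-79 - 6)*49)*75 + 16 = -85*49*75 + 16 = -4165*75 + 16 = -312375 + 16 = -312359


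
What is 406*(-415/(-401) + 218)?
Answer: 35660198/401 ≈ 88928.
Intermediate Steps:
406*(-415/(-401) + 218) = 406*(-415*(-1/401) + 218) = 406*(415/401 + 218) = 406*(87833/401) = 35660198/401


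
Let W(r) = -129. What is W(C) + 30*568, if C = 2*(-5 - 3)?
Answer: 16911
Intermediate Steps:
C = -16 (C = 2*(-8) = -16)
W(C) + 30*568 = -129 + 30*568 = -129 + 17040 = 16911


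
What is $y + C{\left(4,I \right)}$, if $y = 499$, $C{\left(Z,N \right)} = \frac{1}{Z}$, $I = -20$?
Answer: $\frac{1997}{4} \approx 499.25$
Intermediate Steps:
$y + C{\left(4,I \right)} = 499 + \frac{1}{4} = \frac{1997}{4}$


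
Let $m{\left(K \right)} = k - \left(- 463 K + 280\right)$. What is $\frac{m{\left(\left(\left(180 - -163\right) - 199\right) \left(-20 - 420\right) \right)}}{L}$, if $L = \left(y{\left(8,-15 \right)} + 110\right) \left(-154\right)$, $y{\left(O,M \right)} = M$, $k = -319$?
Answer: $\frac{4190897}{2090} \approx 2005.2$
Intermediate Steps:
$L = -14630$ ($L = \left(-15 + 110\right) \left(-154\right) = 95 \left(-154\right) = -14630$)
$m{\left(K \right)} = -599 + 463 K$ ($m{\left(K \right)} = -319 - \left(- 463 K + 280\right) = -319 - \left(280 - 463 K\right) = -319 + \left(-280 + 463 K\right) = -599 + 463 K$)
$\frac{m{\left(\left(\left(180 - -163\right) - 199\right) \left(-20 - 420\right) \right)}}{L} = \frac{-599 + 463 \left(\left(180 - -163\right) - 199\right) \left(-20 - 420\right)}{-14630} = \left(-599 + 463 \left(\left(180 + 163\right) - 199\right) \left(-440\right)\right) \left(- \frac{1}{14630}\right) = \left(-599 + 463 \left(343 - 199\right) \left(-440\right)\right) \left(- \frac{1}{14630}\right) = \left(-599 + 463 \cdot 144 \left(-440\right)\right) \left(- \frac{1}{14630}\right) = \left(-599 + 463 \left(-63360\right)\right) \left(- \frac{1}{14630}\right) = \left(-599 - 29335680\right) \left(- \frac{1}{14630}\right) = \left(-29336279\right) \left(- \frac{1}{14630}\right) = \frac{4190897}{2090}$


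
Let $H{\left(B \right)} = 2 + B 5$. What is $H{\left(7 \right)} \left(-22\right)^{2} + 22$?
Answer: $17930$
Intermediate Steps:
$H{\left(B \right)} = 2 + 5 B$
$H{\left(7 \right)} \left(-22\right)^{2} + 22 = \left(2 + 5 \cdot 7\right) \left(-22\right)^{2} + 22 = \left(2 + 35\right) 484 + 22 = 37 \cdot 484 + 22 = 17908 + 22 = 17930$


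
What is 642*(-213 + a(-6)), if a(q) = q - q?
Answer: -136746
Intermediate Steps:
a(q) = 0
642*(-213 + a(-6)) = 642*(-213 + 0) = 642*(-213) = -136746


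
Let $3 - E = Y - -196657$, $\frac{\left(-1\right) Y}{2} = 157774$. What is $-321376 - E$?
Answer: $-440270$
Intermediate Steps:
$Y = -315548$ ($Y = \left(-2\right) 157774 = -315548$)
$E = 118894$ ($E = 3 - \left(-315548 - -196657\right) = 3 - \left(-315548 + 196657\right) = 3 - -118891 = 3 + 118891 = 118894$)
$-321376 - E = -321376 - 118894 = -440270$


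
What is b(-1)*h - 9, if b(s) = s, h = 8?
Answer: -17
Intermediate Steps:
b(-1)*h - 9 = -1*8 - 9 = -8 - 9 = -17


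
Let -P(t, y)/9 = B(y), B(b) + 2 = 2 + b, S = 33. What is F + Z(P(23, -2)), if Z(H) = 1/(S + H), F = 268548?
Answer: 13695949/51 ≈ 2.6855e+5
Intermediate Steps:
B(b) = b (B(b) = -2 + (2 + b) = b)
P(t, y) = -9*y
Z(H) = 1/(33 + H)
F + Z(P(23, -2)) = 268548 + 1/(33 - 9*(-2)) = 268548 + 1/(33 + 18) = 268548 + 1/51 = 13695949/51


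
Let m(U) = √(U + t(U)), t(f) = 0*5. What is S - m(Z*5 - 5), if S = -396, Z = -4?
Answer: -396 - 5*I ≈ -396.0 - 5.0*I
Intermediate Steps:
t(f) = 0
m(U) = √U (m(U) = √(U + 0) = √U)
S - m(Z*5 - 5) = -396 - √(-4*5 - 5) = -396 - √(-20 - 5) = -396 - √(-25) = -396 - 5*I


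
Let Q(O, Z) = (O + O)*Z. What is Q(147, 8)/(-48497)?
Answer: -2352/48497 ≈ -0.048498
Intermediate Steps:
Q(O, Z) = 2*O*Z (Q(O, Z) = (2*O)*Z = 2*O*Z)
Q(147, 8)/(-48497) = (2*147*8)/(-48497) = 2352*(-1/48497) = -2352/48497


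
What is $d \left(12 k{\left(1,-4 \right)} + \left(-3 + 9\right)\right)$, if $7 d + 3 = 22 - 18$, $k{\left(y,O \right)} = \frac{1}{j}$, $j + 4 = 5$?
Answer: $\frac{18}{7} \approx 2.5714$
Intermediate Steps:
$j = 1$ ($j = -4 + 5 = 1$)
$k{\left(y,O \right)} = 1$ ($k{\left(y,O \right)} = 1^{-1} = 1$)
$d = \frac{1}{7}$ ($d = - \frac{3}{7} + \frac{22 - 18}{7} = - \frac{3}{7} + \frac{1}{7} \cdot 4 = - \frac{3}{7} + \frac{4}{7} = \frac{1}{7} \approx 0.14286$)
$d \left(12 k{\left(1,-4 \right)} + \left(-3 + 9\right)\right) = \frac{12 \cdot 1 + \left(-3 + 9\right)}{7} = \frac{12 + 6}{7} = \frac{1}{7} \cdot 18 = \frac{18}{7}$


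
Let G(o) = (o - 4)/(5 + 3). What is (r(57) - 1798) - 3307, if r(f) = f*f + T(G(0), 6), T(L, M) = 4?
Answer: -1852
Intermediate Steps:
G(o) = -½ + o/8 (G(o) = (-4 + o)/8 = (-4 + o)*(⅛) = -½ + o/8)
r(f) = 4 + f² (r(f) = f*f + 4 = f² + 4 = 4 + f²)
(r(57) - 1798) - 3307 = ((4 + 57²) - 1798) - 3307 = ((4 + 3249) - 1798) - 3307 = (3253 - 1798) - 3307 = 1455 - 3307 = -1852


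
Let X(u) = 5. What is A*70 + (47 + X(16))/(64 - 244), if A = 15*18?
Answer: 850487/45 ≈ 18900.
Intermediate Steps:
A = 270
A*70 + (47 + X(16))/(64 - 244) = 270*70 + (47 + 5)/(64 - 244) = 18900 + 52/(-180) = 18900 + 52*(-1/180) = 18900 - 13/45 = 850487/45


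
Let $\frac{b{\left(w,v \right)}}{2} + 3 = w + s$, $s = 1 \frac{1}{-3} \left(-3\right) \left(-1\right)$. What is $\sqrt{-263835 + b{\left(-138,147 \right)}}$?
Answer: $i \sqrt{264119} \approx 513.92 i$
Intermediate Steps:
$s = -1$ ($s = 1 \left(- \frac{1}{3}\right) \left(-3\right) \left(-1\right) = \left(- \frac{1}{3}\right) \left(-3\right) \left(-1\right) = 1 \left(-1\right) = -1$)
$b{\left(w,v \right)} = -8 + 2 w$ ($b{\left(w,v \right)} = -6 + 2 \left(w - 1\right) = -6 + 2 \left(-1 + w\right) = -6 + \left(-2 + 2 w\right) = -8 + 2 w$)
$\sqrt{-263835 + b{\left(-138,147 \right)}} = \sqrt{-263835 + \left(-8 + 2 \left(-138\right)\right)} = \sqrt{-263835 - 284} = \sqrt{-264119} = i \sqrt{264119}$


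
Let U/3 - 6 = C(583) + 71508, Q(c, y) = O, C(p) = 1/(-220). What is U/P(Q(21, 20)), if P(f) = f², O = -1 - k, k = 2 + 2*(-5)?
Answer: 47199237/10780 ≈ 4378.4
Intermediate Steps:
k = -8 (k = 2 - 10 = -8)
C(p) = -1/220
O = 7 (O = -1 - 1*(-8) = -1 + 8 = 7)
Q(c, y) = 7
U = 47199237/220 (U = 18 + 3*(-1/220 + 71508) = 18 + 3*(15731759/220) = 18 + 47195277/220 = 47199237/220 ≈ 2.1454e+5)
U/P(Q(21, 20)) = 47199237/(220*(7²)) = (47199237/220)/49 = (47199237/220)*(1/49) = 47199237/10780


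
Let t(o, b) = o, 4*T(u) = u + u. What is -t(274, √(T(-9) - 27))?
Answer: -274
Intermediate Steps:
T(u) = u/2 (T(u) = (u + u)/4 = (2*u)/4 = u/2)
-t(274, √(T(-9) - 27)) = -1*274 = -274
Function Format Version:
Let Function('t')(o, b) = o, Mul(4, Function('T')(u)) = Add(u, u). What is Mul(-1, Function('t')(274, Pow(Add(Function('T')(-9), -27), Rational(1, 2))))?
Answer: -274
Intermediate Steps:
Function('T')(u) = Mul(Rational(1, 2), u) (Function('T')(u) = Mul(Rational(1, 4), Add(u, u)) = Mul(Rational(1, 4), Mul(2, u)) = Mul(Rational(1, 2), u))
Mul(-1, Function('t')(274, Pow(Add(Function('T')(-9), -27), Rational(1, 2)))) = Mul(-1, 274) = -274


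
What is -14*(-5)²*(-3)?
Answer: 1050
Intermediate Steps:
-14*(-5)²*(-3) = -14*25*(-3) = -350*(-3) = 1050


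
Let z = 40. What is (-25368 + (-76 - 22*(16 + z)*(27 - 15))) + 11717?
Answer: -28511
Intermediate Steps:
(-25368 + (-76 - 22*(16 + z)*(27 - 15))) + 11717 = (-25368 + (-76 - 22*(16 + 40)*(27 - 15))) + 11717 = (-25368 + (-76 - 1232*12)) + 11717 = (-25368 + (-76 - 22*672)) + 11717 = (-25368 + (-76 - 14784)) + 11717 = (-25368 - 14860) + 11717 = -40228 + 11717 = -28511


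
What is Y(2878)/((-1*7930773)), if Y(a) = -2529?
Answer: 281/881197 ≈ 0.00031888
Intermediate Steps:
Y(2878)/((-1*7930773)) = -2529/((-1*7930773)) = -2529/(-7930773) = -2529*(-1/7930773) = 281/881197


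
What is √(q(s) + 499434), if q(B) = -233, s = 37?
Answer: √499201 ≈ 706.54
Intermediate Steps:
√(q(s) + 499434) = √(-233 + 499434) = √499201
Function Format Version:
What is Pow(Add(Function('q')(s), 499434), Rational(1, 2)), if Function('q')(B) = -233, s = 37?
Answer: Pow(499201, Rational(1, 2)) ≈ 706.54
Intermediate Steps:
Pow(Add(Function('q')(s), 499434), Rational(1, 2)) = Pow(Add(-233, 499434), Rational(1, 2)) = Pow(499201, Rational(1, 2))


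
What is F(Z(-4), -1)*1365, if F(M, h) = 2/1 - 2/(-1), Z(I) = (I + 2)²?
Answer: 5460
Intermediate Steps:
Z(I) = (2 + I)²
F(M, h) = 4 (F(M, h) = 2*1 - 2*(-1) = 2 + 2 = 4)
F(Z(-4), -1)*1365 = 4*1365 = 5460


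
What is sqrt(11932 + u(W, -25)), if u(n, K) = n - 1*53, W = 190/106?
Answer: sqrt(33373146)/53 ≈ 109.00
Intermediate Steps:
W = 95/53 (W = 190*(1/106) = 95/53 ≈ 1.7925)
u(n, K) = -53 + n (u(n, K) = n - 53 = -53 + n)
sqrt(11932 + u(W, -25)) = sqrt(11932 + (-53 + 95/53)) = sqrt(11932 - 2714/53) = sqrt(629682/53) = sqrt(33373146)/53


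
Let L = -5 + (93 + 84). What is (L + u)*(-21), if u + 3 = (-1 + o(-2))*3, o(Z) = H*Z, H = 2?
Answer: -3234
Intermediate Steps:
o(Z) = 2*Z
L = 172 (L = -5 + 177 = 172)
u = -18 (u = -3 + (-1 + 2*(-2))*3 = -3 + (-1 - 4)*3 = -3 - 5*3 = -3 - 15 = -18)
(L + u)*(-21) = (172 - 18)*(-21) = 154*(-21) = -3234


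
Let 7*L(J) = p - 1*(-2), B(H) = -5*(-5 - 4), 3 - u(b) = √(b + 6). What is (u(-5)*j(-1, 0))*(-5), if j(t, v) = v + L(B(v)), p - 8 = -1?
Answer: -90/7 ≈ -12.857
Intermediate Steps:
u(b) = 3 - √(6 + b) (u(b) = 3 - √(b + 6) = 3 - √(6 + b))
p = 7 (p = 8 - 1 = 7)
B(H) = 45 (B(H) = -5*(-9) = 45)
L(J) = 9/7 (L(J) = (7 - 1*(-2))/7 = (7 + 2)/7 = (⅐)*9 = 9/7)
j(t, v) = 9/7 + v (j(t, v) = v + 9/7 = 9/7 + v)
(u(-5)*j(-1, 0))*(-5) = ((3 - √(6 - 5))*(9/7 + 0))*(-5) = ((3 - √1)*(9/7))*(-5) = ((3 - 1*1)*(9/7))*(-5) = ((3 - 1)*(9/7))*(-5) = (2*(9/7))*(-5) = (18/7)*(-5) = -90/7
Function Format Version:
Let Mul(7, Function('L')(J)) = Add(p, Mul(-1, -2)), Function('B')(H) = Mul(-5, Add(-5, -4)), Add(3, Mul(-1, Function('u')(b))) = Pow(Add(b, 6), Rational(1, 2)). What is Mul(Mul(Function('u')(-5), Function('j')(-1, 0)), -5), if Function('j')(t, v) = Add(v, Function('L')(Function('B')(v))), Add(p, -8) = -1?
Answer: Rational(-90, 7) ≈ -12.857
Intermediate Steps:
Function('u')(b) = Add(3, Mul(-1, Pow(Add(6, b), Rational(1, 2)))) (Function('u')(b) = Add(3, Mul(-1, Pow(Add(b, 6), Rational(1, 2)))) = Add(3, Mul(-1, Pow(Add(6, b), Rational(1, 2)))))
p = 7 (p = Add(8, -1) = 7)
Function('B')(H) = 45 (Function('B')(H) = Mul(-5, -9) = 45)
Function('L')(J) = Rational(9, 7) (Function('L')(J) = Mul(Rational(1, 7), Add(7, Mul(-1, -2))) = Mul(Rational(1, 7), Add(7, 2)) = Mul(Rational(1, 7), 9) = Rational(9, 7))
Function('j')(t, v) = Add(Rational(9, 7), v) (Function('j')(t, v) = Add(v, Rational(9, 7)) = Add(Rational(9, 7), v))
Mul(Mul(Function('u')(-5), Function('j')(-1, 0)), -5) = Mul(Mul(Add(3, Mul(-1, Pow(Add(6, -5), Rational(1, 2)))), Add(Rational(9, 7), 0)), -5) = Mul(Mul(Add(3, Mul(-1, Pow(1, Rational(1, 2)))), Rational(9, 7)), -5) = Mul(Mul(Add(3, Mul(-1, 1)), Rational(9, 7)), -5) = Mul(Mul(Add(3, -1), Rational(9, 7)), -5) = Mul(Mul(2, Rational(9, 7)), -5) = Mul(Rational(18, 7), -5) = Rational(-90, 7)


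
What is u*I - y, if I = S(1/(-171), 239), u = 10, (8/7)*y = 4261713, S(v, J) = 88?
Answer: -29824951/8 ≈ -3.7281e+6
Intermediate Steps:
y = 29831991/8 (y = (7/8)*4261713 = 29831991/8 ≈ 3.7290e+6)
I = 88
u*I - y = 10*88 - 1*29831991/8 = 880 - 29831991/8 = -29824951/8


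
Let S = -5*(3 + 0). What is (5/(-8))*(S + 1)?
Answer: 35/4 ≈ 8.7500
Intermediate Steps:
S = -15 (S = -5*3 = -15)
(5/(-8))*(S + 1) = (5/(-8))*(-15 + 1) = (5*(-⅛))*(-14) = -5/8*(-14) = 35/4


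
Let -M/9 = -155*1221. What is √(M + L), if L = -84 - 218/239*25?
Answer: √97287812981/239 ≈ 1305.1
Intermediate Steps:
M = 1703295 (M = -(-1395)*1221 = -9*(-189255) = 1703295)
L = -25526/239 (L = -84 - 218*1/239*25 = -84 - 218/239*25 = -84 - 5450/239 = -25526/239 ≈ -106.80)
√(M + L) = √(1703295 - 25526/239) = √(407061979/239) = √97287812981/239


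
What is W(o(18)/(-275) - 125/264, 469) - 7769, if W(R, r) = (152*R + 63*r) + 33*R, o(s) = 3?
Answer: 28628671/1320 ≈ 21688.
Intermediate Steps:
W(R, r) = 63*r + 185*R (W(R, r) = (63*r + 152*R) + 33*R = 63*r + 185*R)
W(o(18)/(-275) - 125/264, 469) - 7769 = (63*469 + 185*(3/(-275) - 125/264)) - 7769 = (29547 + 185*(3*(-1/275) - 125*1/264)) - 7769 = (29547 + 185*(-3/275 - 125/264)) - 7769 = (29547 + 185*(-3197/6600)) - 7769 = (29547 - 118289/1320) - 7769 = 38883751/1320 - 7769 = 28628671/1320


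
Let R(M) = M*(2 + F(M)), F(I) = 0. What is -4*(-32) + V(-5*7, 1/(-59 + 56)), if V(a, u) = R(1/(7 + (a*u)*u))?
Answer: 1801/14 ≈ 128.64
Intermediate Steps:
R(M) = 2*M (R(M) = M*(2 + 0) = M*2 = 2*M)
V(a, u) = 2/(7 + a*u**2) (V(a, u) = 2/(7 + (a*u)*u) = 2/(7 + a*u**2))
-4*(-32) + V(-5*7, 1/(-59 + 56)) = -4*(-32) + 2/(7 + (-5*7)*(1/(-59 + 56))**2) = 128 + 2/(7 - 35*(1/(-3))**2) = 128 + 2/(7 - 35*(-1/3)**2) = 128 + 2/(7 - 35*1/9) = 128 + 2/(7 - 35/9) = 128 + 2/(28/9) = 128 + 2*(9/28) = 128 + 9/14 = 1801/14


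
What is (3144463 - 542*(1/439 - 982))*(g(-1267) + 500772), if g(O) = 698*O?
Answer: -619149037128614/439 ≈ -1.4104e+12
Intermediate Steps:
(3144463 - 542*(1/439 - 982))*(g(-1267) + 500772) = (3144463 - 542*(1/439 - 982))*(698*(-1267) + 500772) = (3144463 - 542*(1/439 - 982))*(-884366 + 500772) = (3144463 - 542*(-431097/439))*(-383594) = (3144463 + 233654574/439)*(-383594) = (1614073831/439)*(-383594) = -619149037128614/439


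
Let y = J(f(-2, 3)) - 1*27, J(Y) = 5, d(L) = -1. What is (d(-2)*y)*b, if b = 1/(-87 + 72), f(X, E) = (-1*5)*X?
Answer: -22/15 ≈ -1.4667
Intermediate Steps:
f(X, E) = -5*X
b = -1/15 (b = 1/(-15) = -1/15 ≈ -0.066667)
y = -22 (y = 5 - 1*27 = 5 - 27 = -22)
(d(-2)*y)*b = -1*(-22)*(-1/15) = 22*(-1/15) = -22/15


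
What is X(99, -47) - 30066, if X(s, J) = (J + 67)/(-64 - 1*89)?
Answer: -4600118/153 ≈ -30066.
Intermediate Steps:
X(s, J) = -67/153 - J/153 (X(s, J) = (67 + J)/(-64 - 89) = (67 + J)/(-153) = (67 + J)*(-1/153) = -67/153 - J/153)
X(99, -47) - 30066 = (-67/153 - 1/153*(-47)) - 30066 = (-67/153 + 47/153) - 30066 = -20/153 - 30066 = -4600118/153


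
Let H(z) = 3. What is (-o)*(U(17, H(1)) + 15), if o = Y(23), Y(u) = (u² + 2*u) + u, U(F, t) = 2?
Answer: -10166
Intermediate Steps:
Y(u) = u² + 3*u
o = 598 (o = 23*(3 + 23) = 23*26 = 598)
(-o)*(U(17, H(1)) + 15) = (-1*598)*(2 + 15) = -598*17 = -10166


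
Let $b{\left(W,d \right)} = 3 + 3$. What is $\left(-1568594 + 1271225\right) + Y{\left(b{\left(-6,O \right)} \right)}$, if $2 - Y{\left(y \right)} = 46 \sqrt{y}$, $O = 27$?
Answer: $-297367 - 46 \sqrt{6} \approx -2.9748 \cdot 10^{5}$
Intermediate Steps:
$b{\left(W,d \right)} = 6$
$Y{\left(y \right)} = 2 - 46 \sqrt{y}$
$\left(-1568594 + 1271225\right) + Y{\left(b{\left(-6,O \right)} \right)} = \left(-1568594 + 1271225\right) + \left(2 - 46 \sqrt{6}\right) = -297369 + \left(2 - 46 \sqrt{6}\right) = -297367 - 46 \sqrt{6}$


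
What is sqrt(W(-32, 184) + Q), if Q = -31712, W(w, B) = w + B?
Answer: 2*I*sqrt(7890) ≈ 177.65*I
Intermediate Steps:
W(w, B) = B + w
sqrt(W(-32, 184) + Q) = sqrt((184 - 32) - 31712) = sqrt(152 - 31712) = sqrt(-31560) = 2*I*sqrt(7890)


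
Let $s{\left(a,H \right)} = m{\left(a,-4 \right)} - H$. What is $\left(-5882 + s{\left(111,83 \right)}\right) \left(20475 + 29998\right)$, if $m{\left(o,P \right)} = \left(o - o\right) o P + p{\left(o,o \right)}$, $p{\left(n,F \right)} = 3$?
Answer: $-300920026$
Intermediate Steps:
$m{\left(o,P \right)} = 3$ ($m{\left(o,P \right)} = \left(o - o\right) o P + 3 = 0 o P + 3 = 0 P + 3 = 0 + 3 = 3$)
$s{\left(a,H \right)} = 3 - H$
$\left(-5882 + s{\left(111,83 \right)}\right) \left(20475 + 29998\right) = \left(-5882 + \left(3 - 83\right)\right) \left(20475 + 29998\right) = \left(-5882 + \left(3 - 83\right)\right) 50473 = \left(-5882 - 80\right) 50473 = \left(-5962\right) 50473 = -300920026$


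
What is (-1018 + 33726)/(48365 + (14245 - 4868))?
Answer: 16354/28871 ≈ 0.56645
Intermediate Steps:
(-1018 + 33726)/(48365 + (14245 - 4868)) = 32708/(48365 + 9377) = 32708/57742 = 32708*(1/57742) = 16354/28871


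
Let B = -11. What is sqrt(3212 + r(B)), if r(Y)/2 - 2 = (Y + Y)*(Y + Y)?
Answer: 2*sqrt(1046) ≈ 64.684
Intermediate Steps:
r(Y) = 4 + 8*Y**2 (r(Y) = 4 + 2*((Y + Y)*(Y + Y)) = 4 + 2*((2*Y)*(2*Y)) = 4 + 2*(4*Y**2) = 4 + 8*Y**2)
sqrt(3212 + r(B)) = sqrt(3212 + (4 + 8*(-11)**2)) = sqrt(3212 + (4 + 8*121)) = sqrt(3212 + (4 + 968)) = sqrt(3212 + 972) = sqrt(4184) = 2*sqrt(1046)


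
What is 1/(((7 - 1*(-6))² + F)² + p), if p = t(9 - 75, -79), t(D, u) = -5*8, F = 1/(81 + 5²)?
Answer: 11236/320497785 ≈ 3.5058e-5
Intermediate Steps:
F = 1/106 (F = 1/(81 + 25) = 1/106 ≈ 0.0094340)
t(D, u) = -40
p = -40
1/(((7 - 1*(-6))² + F)² + p) = 1/(((7 - 1*(-6))² + 1/106)² - 40) = 1/(((7 + 6)² + 1/106)² - 40) = 1/((13² + 1/106)² - 40) = 1/((169 + 1/106)² - 40) = 1/((17915/106)² - 40) = 1/(320947225/11236 - 40) = 1/(320497785/11236) = 11236/320497785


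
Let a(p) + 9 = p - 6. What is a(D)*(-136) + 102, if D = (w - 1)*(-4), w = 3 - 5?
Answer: 510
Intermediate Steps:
w = -2
D = 12 (D = (-2 - 1)*(-4) = -3*(-4) = 12)
a(p) = -15 + p (a(p) = -9 + (p - 6) = -9 + (-6 + p) = -15 + p)
a(D)*(-136) + 102 = (-15 + 12)*(-136) + 102 = -3*(-136) + 102 = 408 + 102 = 510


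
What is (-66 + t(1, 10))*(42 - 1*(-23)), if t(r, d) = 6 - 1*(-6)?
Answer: -3510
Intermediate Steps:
t(r, d) = 12 (t(r, d) = 6 + 6 = 12)
(-66 + t(1, 10))*(42 - 1*(-23)) = (-66 + 12)*(42 - 1*(-23)) = -54*(42 + 23) = -54*65 = -3510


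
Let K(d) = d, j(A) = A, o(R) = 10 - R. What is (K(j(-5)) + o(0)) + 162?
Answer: 167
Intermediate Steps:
(K(j(-5)) + o(0)) + 162 = (-5 + (10 - 1*0)) + 162 = (-5 + (10 + 0)) + 162 = (-5 + 10) + 162 = 5 + 162 = 167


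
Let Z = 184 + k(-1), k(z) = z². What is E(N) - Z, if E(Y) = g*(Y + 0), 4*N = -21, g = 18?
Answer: -559/2 ≈ -279.50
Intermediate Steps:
N = -21/4 (N = (¼)*(-21) = -21/4 ≈ -5.2500)
E(Y) = 18*Y (E(Y) = 18*(Y + 0) = 18*Y)
Z = 185 (Z = 184 + (-1)² = 184 + 1 = 185)
E(N) - Z = 18*(-21/4) - 1*185 = -189/2 - 185 = -559/2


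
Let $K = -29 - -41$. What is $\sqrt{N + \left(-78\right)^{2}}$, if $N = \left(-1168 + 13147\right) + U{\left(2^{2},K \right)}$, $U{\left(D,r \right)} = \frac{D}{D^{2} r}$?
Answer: $\frac{5 \sqrt{104043}}{12} \approx 134.4$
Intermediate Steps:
$K = 12$ ($K = -29 + 41 = 12$)
$U{\left(D,r \right)} = \frac{1}{D r}$ ($U{\left(D,r \right)} = \frac{D}{r D^{2}} = D \frac{1}{D^{2} r} = \frac{1}{D r}$)
$N = \frac{574993}{48}$ ($N = \left(-1168 + 13147\right) + \frac{1}{2^{2} \cdot 12} = 11979 + \frac{1}{4} \cdot \frac{1}{12} = 11979 + \frac{1}{48} = \frac{574993}{48} \approx 11979.0$)
$\sqrt{N + \left(-78\right)^{2}} = \sqrt{\frac{574993}{48} + \left(-78\right)^{2}} = \sqrt{\frac{574993}{48} + 6084} = \sqrt{\frac{867025}{48}} = \frac{5 \sqrt{104043}}{12}$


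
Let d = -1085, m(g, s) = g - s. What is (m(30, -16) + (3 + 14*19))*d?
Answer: -341775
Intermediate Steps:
(m(30, -16) + (3 + 14*19))*d = ((30 - 1*(-16)) + (3 + 14*19))*(-1085) = ((30 + 16) + (3 + 266))*(-1085) = (46 + 269)*(-1085) = 315*(-1085) = -341775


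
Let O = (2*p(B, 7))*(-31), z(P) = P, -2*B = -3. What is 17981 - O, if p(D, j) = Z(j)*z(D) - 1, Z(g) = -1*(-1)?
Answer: 18012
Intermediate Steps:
B = 3/2 (B = -½*(-3) = 3/2 ≈ 1.5000)
Z(g) = 1
p(D, j) = -1 + D (p(D, j) = 1*D - 1 = D - 1 = -1 + D)
O = -31 (O = (2*(-1 + 3/2))*(-31) = (2*(½))*(-31) = 1*(-31) = -31)
17981 - O = 17981 - 1*(-31) = 17981 + 31 = 18012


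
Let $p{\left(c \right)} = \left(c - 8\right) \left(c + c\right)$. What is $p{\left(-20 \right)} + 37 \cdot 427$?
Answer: $16919$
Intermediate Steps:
$p{\left(c \right)} = 2 c \left(-8 + c\right)$ ($p{\left(c \right)} = \left(-8 + c\right) 2 c = 2 c \left(-8 + c\right)$)
$p{\left(-20 \right)} + 37 \cdot 427 = 2 \left(-20\right) \left(-8 - 20\right) + 37 \cdot 427 = 2 \left(-20\right) \left(-28\right) + 15799 = 1120 + 15799 = 16919$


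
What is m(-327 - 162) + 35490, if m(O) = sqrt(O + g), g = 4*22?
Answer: 35490 + I*sqrt(401) ≈ 35490.0 + 20.025*I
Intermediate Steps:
g = 88
m(O) = sqrt(88 + O) (m(O) = sqrt(O + 88) = sqrt(88 + O))
m(-327 - 162) + 35490 = sqrt(88 + (-327 - 162)) + 35490 = sqrt(88 - 489) + 35490 = sqrt(-401) + 35490 = I*sqrt(401) + 35490 = 35490 + I*sqrt(401)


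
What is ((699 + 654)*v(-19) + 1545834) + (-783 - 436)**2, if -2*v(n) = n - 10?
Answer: 6102827/2 ≈ 3.0514e+6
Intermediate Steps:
v(n) = 5 - n/2 (v(n) = -(n - 10)/2 = -(-10 + n)/2 = 5 - n/2)
((699 + 654)*v(-19) + 1545834) + (-783 - 436)**2 = ((699 + 654)*(5 - 1/2*(-19)) + 1545834) + (-783 - 436)**2 = (1353*(5 + 19/2) + 1545834) + (-1219)**2 = (1353*(29/2) + 1545834) + 1485961 = (39237/2 + 1545834) + 1485961 = 3130905/2 + 1485961 = 6102827/2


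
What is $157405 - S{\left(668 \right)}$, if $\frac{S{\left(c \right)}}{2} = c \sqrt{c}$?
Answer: $157405 - 2672 \sqrt{167} \approx 1.2288 \cdot 10^{5}$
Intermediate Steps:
$S{\left(c \right)} = 2 c^{\frac{3}{2}}$ ($S{\left(c \right)} = 2 c \sqrt{c} = 2 c^{\frac{3}{2}}$)
$157405 - S{\left(668 \right)} = 157405 - 2 \cdot 668^{\frac{3}{2}} = 157405 - 2 \cdot 1336 \sqrt{167} = 157405 - 2672 \sqrt{167}$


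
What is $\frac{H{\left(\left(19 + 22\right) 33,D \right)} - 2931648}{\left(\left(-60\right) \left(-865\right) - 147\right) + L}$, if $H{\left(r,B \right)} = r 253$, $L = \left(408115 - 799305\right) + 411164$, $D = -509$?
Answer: $- \frac{863113}{23909} \approx -36.1$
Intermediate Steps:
$L = 19974$ ($L = -391190 + 411164 = 19974$)
$H{\left(r,B \right)} = 253 r$
$\frac{H{\left(\left(19 + 22\right) 33,D \right)} - 2931648}{\left(\left(-60\right) \left(-865\right) - 147\right) + L} = \frac{253 \left(19 + 22\right) 33 - 2931648}{\left(\left(-60\right) \left(-865\right) - 147\right) + 19974} = \frac{253 \cdot 41 \cdot 33 - 2931648}{\left(51900 - 147\right) + 19974} = \frac{253 \cdot 1353 - 2931648}{51753 + 19974} = \frac{342309 - 2931648}{71727} = \left(-2589339\right) \frac{1}{71727} = - \frac{863113}{23909}$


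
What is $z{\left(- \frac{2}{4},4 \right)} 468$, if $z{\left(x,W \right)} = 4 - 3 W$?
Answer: $-3744$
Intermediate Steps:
$z{\left(- \frac{2}{4},4 \right)} 468 = \left(4 - 12\right) 468 = \left(-8\right) 468 = -3744$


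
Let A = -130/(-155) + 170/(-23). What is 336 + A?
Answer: 234896/713 ≈ 329.45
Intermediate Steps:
A = -4672/713 (A = -130*(-1/155) + 170*(-1/23) = 26/31 - 170/23 = -4672/713 ≈ -6.5526)
336 + A = 336 - 4672/713 = 234896/713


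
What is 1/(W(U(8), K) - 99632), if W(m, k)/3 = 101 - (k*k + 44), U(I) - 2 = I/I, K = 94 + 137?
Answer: -1/259544 ≈ -3.8529e-6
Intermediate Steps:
K = 231
U(I) = 3 (U(I) = 2 + I/I = 2 + 1 = 3)
W(m, k) = 171 - 3*k² (W(m, k) = 3*(101 - (k*k + 44)) = 3*(101 - (k² + 44)) = 3*(101 - (44 + k²)) = 3*(101 + (-44 - k²)) = 3*(57 - k²) = 171 - 3*k²)
1/(W(U(8), K) - 99632) = 1/((171 - 3*231²) - 99632) = 1/((171 - 3*53361) - 99632) = 1/((171 - 160083) - 99632) = 1/(-159912 - 99632) = 1/(-259544) = -1/259544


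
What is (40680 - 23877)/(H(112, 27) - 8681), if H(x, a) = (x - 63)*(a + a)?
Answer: -16803/6035 ≈ -2.7843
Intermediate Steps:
H(x, a) = 2*a*(-63 + x) (H(x, a) = (-63 + x)*(2*a) = 2*a*(-63 + x))
(40680 - 23877)/(H(112, 27) - 8681) = (40680 - 23877)/(2*27*(-63 + 112) - 8681) = 16803/(2*27*49 - 8681) = 16803/(2646 - 8681) = 16803/(-6035) = 16803*(-1/6035) = -16803/6035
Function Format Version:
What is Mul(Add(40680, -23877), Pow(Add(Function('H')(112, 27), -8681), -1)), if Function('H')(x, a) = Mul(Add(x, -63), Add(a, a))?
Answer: Rational(-16803, 6035) ≈ -2.7843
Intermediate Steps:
Function('H')(x, a) = Mul(2, a, Add(-63, x)) (Function('H')(x, a) = Mul(Add(-63, x), Mul(2, a)) = Mul(2, a, Add(-63, x)))
Mul(Add(40680, -23877), Pow(Add(Function('H')(112, 27), -8681), -1)) = Mul(Add(40680, -23877), Pow(Add(Mul(2, 27, Add(-63, 112)), -8681), -1)) = Mul(16803, Pow(Add(Mul(2, 27, 49), -8681), -1)) = Mul(16803, Pow(Add(2646, -8681), -1)) = Mul(16803, Pow(-6035, -1)) = Mul(16803, Rational(-1, 6035)) = Rational(-16803, 6035)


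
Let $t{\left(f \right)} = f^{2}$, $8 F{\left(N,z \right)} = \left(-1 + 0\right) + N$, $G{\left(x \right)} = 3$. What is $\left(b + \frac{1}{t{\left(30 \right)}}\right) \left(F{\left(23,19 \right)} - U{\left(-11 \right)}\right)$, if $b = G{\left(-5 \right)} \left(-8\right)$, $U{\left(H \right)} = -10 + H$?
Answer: $- \frac{410381}{720} \approx -569.97$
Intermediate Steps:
$F{\left(N,z \right)} = - \frac{1}{8} + \frac{N}{8}$ ($F{\left(N,z \right)} = \frac{\left(-1 + 0\right) + N}{8} = \frac{-1 + N}{8} = - \frac{1}{8} + \frac{N}{8}$)
$b = -24$ ($b = 3 \left(-8\right) = -24$)
$\left(b + \frac{1}{t{\left(30 \right)}}\right) \left(F{\left(23,19 \right)} - U{\left(-11 \right)}\right) = \left(-24 + \frac{1}{30^{2}}\right) \left(\left(- \frac{1}{8} + \frac{1}{8} \cdot 23\right) - \left(-10 - 11\right)\right) = \left(-24 + \frac{1}{900}\right) \left(\left(- \frac{1}{8} + \frac{23}{8}\right) - -21\right) = \left(-24 + \frac{1}{900}\right) \left(\frac{11}{4} + 21\right) = \left(- \frac{21599}{900}\right) \frac{95}{4} = - \frac{410381}{720}$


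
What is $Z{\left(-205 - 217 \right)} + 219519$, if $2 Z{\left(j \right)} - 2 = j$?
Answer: $219309$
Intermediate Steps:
$Z{\left(j \right)} = 1 + \frac{j}{2}$
$Z{\left(-205 - 217 \right)} + 219519 = \left(1 + \frac{-205 - 217}{2}\right) + 219519 = \left(1 + \frac{1}{2} \left(-422\right)\right) + 219519 = \left(1 - 211\right) + 219519 = -210 + 219519 = 219309$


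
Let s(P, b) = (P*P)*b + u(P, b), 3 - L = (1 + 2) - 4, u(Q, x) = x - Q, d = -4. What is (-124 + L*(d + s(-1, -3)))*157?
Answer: -25120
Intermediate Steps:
L = 4 (L = 3 - ((1 + 2) - 4) = 3 - (3 - 4) = 3 - 1*(-1) = 3 + 1 = 4)
s(P, b) = b - P + b*P² (s(P, b) = (P*P)*b + (b - P) = P²*b + (b - P) = b*P² + (b - P) = b - P + b*P²)
(-124 + L*(d + s(-1, -3)))*157 = (-124 + 4*(-4 + (-3 - 1*(-1) - 3*(-1)²)))*157 = (-124 + 4*(-4 + (-3 + 1 - 3*1)))*157 = (-124 + 4*(-4 + (-3 + 1 - 3)))*157 = (-124 + 4*(-4 - 5))*157 = (-124 + 4*(-9))*157 = (-124 - 36)*157 = -160*157 = -25120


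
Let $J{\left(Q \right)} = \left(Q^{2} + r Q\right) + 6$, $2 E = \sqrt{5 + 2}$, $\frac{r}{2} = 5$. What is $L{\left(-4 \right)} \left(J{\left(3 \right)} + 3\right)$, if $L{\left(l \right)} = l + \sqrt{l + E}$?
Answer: $-192 + 24 i \sqrt{16 - 2 \sqrt{7}} \approx -192.0 + 78.537 i$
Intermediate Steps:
$r = 10$ ($r = 2 \cdot 5 = 10$)
$E = \frac{\sqrt{7}}{2}$ ($E = \frac{\sqrt{5 + 2}}{2} = \frac{\sqrt{7}}{2} \approx 1.3229$)
$J{\left(Q \right)} = 6 + Q^{2} + 10 Q$ ($J{\left(Q \right)} = \left(Q^{2} + 10 Q\right) + 6 = 6 + Q^{2} + 10 Q$)
$L{\left(l \right)} = l + \sqrt{l + \frac{\sqrt{7}}{2}}$
$L{\left(-4 \right)} \left(J{\left(3 \right)} + 3\right) = \left(-4 + \frac{\sqrt{2 \sqrt{7} + 4 \left(-4\right)}}{2}\right) \left(\left(6 + 3^{2} + 10 \cdot 3\right) + 3\right) = \left(-4 + \frac{\sqrt{2 \sqrt{7} - 16}}{2}\right) \left(\left(6 + 9 + 30\right) + 3\right) = \left(-4 + \frac{\sqrt{-16 + 2 \sqrt{7}}}{2}\right) \left(45 + 3\right) = \left(-4 + \frac{\sqrt{-16 + 2 \sqrt{7}}}{2}\right) 48 = -192 + 24 \sqrt{-16 + 2 \sqrt{7}}$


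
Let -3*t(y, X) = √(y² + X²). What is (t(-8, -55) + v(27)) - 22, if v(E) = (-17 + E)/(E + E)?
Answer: -589/27 - √3089/3 ≈ -40.341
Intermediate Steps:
v(E) = (-17 + E)/(2*E) (v(E) = (-17 + E)/((2*E)) = (-17 + E)*(1/(2*E)) = (-17 + E)/(2*E))
t(y, X) = -√(X² + y²)/3 (t(y, X) = -√(y² + X²)/3 = -√(X² + y²)/3)
(t(-8, -55) + v(27)) - 22 = (-√((-55)² + (-8)²)/3 + (½)*(-17 + 27)/27) - 22 = (-√(3025 + 64)/3 + (½)*(1/27)*10) - 22 = (-√3089/3 + 5/27) - 22 = (5/27 - √3089/3) - 22 = -589/27 - √3089/3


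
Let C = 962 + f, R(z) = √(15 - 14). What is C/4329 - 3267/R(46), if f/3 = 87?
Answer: -14141620/4329 ≈ -3266.7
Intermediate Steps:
f = 261 (f = 3*87 = 261)
R(z) = 1 (R(z) = √1 = 1)
C = 1223 (C = 962 + 261 = 1223)
C/4329 - 3267/R(46) = 1223/4329 - 3267/1 = 1223*(1/4329) - 3267*1 = 1223/4329 - 3267 = -14141620/4329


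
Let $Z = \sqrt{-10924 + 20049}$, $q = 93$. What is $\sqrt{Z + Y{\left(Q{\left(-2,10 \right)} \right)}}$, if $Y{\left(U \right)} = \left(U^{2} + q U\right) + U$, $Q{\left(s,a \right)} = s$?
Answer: $\sqrt{-184 + 5 \sqrt{365}} \approx 9.4061 i$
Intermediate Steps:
$Z = 5 \sqrt{365}$ ($Z = \sqrt{9125} = 5 \sqrt{365} \approx 95.525$)
$Y{\left(U \right)} = U^{2} + 94 U$ ($Y{\left(U \right)} = \left(U^{2} + 93 U\right) + U = U^{2} + 94 U$)
$\sqrt{Z + Y{\left(Q{\left(-2,10 \right)} \right)}} = \sqrt{5 \sqrt{365} - 2 \left(94 - 2\right)} = \sqrt{5 \sqrt{365} - 184} = \sqrt{-184 + 5 \sqrt{365}}$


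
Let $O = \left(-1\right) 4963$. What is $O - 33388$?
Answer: $-38351$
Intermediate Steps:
$O = -4963$
$O - 33388 = -4963 - 33388 = -38351$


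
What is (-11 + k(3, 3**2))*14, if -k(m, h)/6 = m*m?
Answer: -910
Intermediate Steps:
k(m, h) = -6*m**2 (k(m, h) = -6*m*m = -6*m**2)
(-11 + k(3, 3**2))*14 = (-11 - 6*3**2)*14 = (-11 - 6*9)*14 = (-11 - 54)*14 = -65*14 = -910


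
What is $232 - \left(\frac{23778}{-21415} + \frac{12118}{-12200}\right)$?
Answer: $\frac{6116261457}{26126300} \approx 234.1$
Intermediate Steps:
$232 - \left(\frac{23778}{-21415} + \frac{12118}{-12200}\right) = 232 - \left(23778 \left(- \frac{1}{21415}\right) + 12118 \left(- \frac{1}{12200}\right)\right) = 232 - \left(- \frac{23778}{21415} - \frac{6059}{6100}\right) = 232 - - \frac{54959857}{26126300} = 232 + \frac{54959857}{26126300} = \frac{6116261457}{26126300}$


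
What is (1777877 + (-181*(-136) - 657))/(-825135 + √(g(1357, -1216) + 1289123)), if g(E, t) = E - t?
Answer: -1486757947860/680846476529 - 7207344*√80731/680846476529 ≈ -2.1867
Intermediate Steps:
(1777877 + (-181*(-136) - 657))/(-825135 + √(g(1357, -1216) + 1289123)) = (1777877 + (-181*(-136) - 657))/(-825135 + √((1357 - 1*(-1216)) + 1289123)) = (1777877 + (24616 - 657))/(-825135 + √((1357 + 1216) + 1289123)) = (1777877 + 23959)/(-825135 + √(2573 + 1289123)) = 1801836/(-825135 + √1291696) = 1801836/(-825135 + 4*√80731)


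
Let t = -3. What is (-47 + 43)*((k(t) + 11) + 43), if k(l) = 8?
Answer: -248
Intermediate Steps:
(-47 + 43)*((k(t) + 11) + 43) = (-47 + 43)*((8 + 11) + 43) = -4*(19 + 43) = -4*62 = -248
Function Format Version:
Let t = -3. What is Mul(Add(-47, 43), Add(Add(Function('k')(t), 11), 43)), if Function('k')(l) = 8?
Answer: -248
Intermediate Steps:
Mul(Add(-47, 43), Add(Add(Function('k')(t), 11), 43)) = Mul(Add(-47, 43), Add(Add(8, 11), 43)) = Mul(-4, Add(19, 43)) = Mul(-4, 62) = -248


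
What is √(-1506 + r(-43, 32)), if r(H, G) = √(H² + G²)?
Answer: √(-1506 + 13*√17) ≈ 38.11*I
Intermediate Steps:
r(H, G) = √(G² + H²)
√(-1506 + r(-43, 32)) = √(-1506 + √(32² + (-43)²)) = √(-1506 + √(1024 + 1849)) = √(-1506 + √2873) = √(-1506 + 13*√17)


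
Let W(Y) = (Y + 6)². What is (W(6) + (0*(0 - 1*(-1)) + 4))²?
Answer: 21904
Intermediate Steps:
W(Y) = (6 + Y)²
(W(6) + (0*(0 - 1*(-1)) + 4))² = ((6 + 6)² + (0*(0 - 1*(-1)) + 4))² = (12² + (0*(0 + 1) + 4))² = (144 + (0*1 + 4))² = (144 + (0 + 4))² = (144 + 4)² = 148² = 21904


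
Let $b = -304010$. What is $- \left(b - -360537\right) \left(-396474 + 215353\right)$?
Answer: $10238226767$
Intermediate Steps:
$- \left(b - -360537\right) \left(-396474 + 215353\right) = - \left(-304010 - -360537\right) \left(-396474 + 215353\right) = - \left(-304010 + 360537\right) \left(-181121\right) = - 56527 \left(-181121\right) = \left(-1\right) \left(-10238226767\right) = 10238226767$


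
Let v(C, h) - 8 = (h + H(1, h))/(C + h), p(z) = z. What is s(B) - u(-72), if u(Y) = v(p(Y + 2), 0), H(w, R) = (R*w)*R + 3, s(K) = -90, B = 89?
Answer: -6857/70 ≈ -97.957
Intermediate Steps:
H(w, R) = 3 + w*R**2 (H(w, R) = w*R**2 + 3 = 3 + w*R**2)
v(C, h) = 8 + (3 + h + h**2)/(C + h) (v(C, h) = 8 + (h + (3 + 1*h**2))/(C + h) = 8 + (h + (3 + h**2))/(C + h) = 8 + (3 + h + h**2)/(C + h))
u(Y) = (19 + 8*Y)/(2 + Y) (u(Y) = (3 + 0**2 + 8*(Y + 2) + 9*0)/((Y + 2) + 0) = (3 + 0 + 8*(2 + Y) + 0)/((2 + Y) + 0) = (3 + 0 + (16 + 8*Y) + 0)/(2 + Y) = (19 + 8*Y)/(2 + Y))
s(B) - u(-72) = -90 - (19 + 8*(-72))/(2 - 72) = -90 - (19 - 576)/(-70) = -90 - (-1)*(-557)/70 = -90 - 1*557/70 = -90 - 557/70 = -6857/70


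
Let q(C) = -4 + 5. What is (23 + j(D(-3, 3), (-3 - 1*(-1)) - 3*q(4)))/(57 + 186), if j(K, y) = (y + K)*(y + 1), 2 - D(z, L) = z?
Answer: 23/243 ≈ 0.094650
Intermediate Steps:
q(C) = 1
D(z, L) = 2 - z
j(K, y) = (1 + y)*(K + y) (j(K, y) = (K + y)*(1 + y) = (1 + y)*(K + y))
(23 + j(D(-3, 3), (-3 - 1*(-1)) - 3*q(4)))/(57 + 186) = (23 + ((2 - 1*(-3)) + ((-3 - 1*(-1)) - 3*1) + ((-3 - 1*(-1)) - 3*1)**2 + (2 - 1*(-3))*((-3 - 1*(-1)) - 3*1)))/(57 + 186) = (23 + ((2 + 3) + ((-3 + 1) - 3) + ((-3 + 1) - 3)**2 + (2 + 3)*((-3 + 1) - 3)))/243 = (23 + (5 + (-2 - 3) + (-2 - 3)**2 + 5*(-2 - 3)))*(1/243) = (23 + (5 - 5 + (-5)**2 + 5*(-5)))*(1/243) = (23 + (5 - 5 + 25 - 25))*(1/243) = (23 + 0)*(1/243) = 23*(1/243) = 23/243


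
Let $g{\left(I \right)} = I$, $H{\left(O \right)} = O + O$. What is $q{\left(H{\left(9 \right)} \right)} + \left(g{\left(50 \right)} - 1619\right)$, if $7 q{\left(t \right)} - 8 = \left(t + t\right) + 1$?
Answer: $- \frac{10938}{7} \approx -1562.6$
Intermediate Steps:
$H{\left(O \right)} = 2 O$
$q{\left(t \right)} = \frac{9}{7} + \frac{2 t}{7}$ ($q{\left(t \right)} = \frac{8}{7} + \frac{\left(t + t\right) + 1}{7} = \frac{8}{7} + \frac{2 t + 1}{7} = \frac{8}{7} + \frac{1 + 2 t}{7} = \frac{8}{7} + \left(\frac{1}{7} + \frac{2 t}{7}\right) = \frac{9}{7} + \frac{2 t}{7}$)
$q{\left(H{\left(9 \right)} \right)} + \left(g{\left(50 \right)} - 1619\right) = \left(\frac{9}{7} + \frac{2 \cdot 2 \cdot 9}{7}\right) + \left(50 - 1619\right) = \left(\frac{9}{7} + \frac{2}{7} \cdot 18\right) + \left(50 - 1619\right) = \left(\frac{9}{7} + \frac{36}{7}\right) - 1569 = \frac{45}{7} - 1569 = - \frac{10938}{7}$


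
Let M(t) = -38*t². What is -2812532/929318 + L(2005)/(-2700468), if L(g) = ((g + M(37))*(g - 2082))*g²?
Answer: -7194020998507668263/1254796760412 ≈ -5.7332e+6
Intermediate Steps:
L(g) = g²*(-52022 + g)*(-2082 + g) (L(g) = ((g - 38*37²)*(g - 2082))*g² = ((g - 38*1369)*(-2082 + g))*g² = ((g - 52022)*(-2082 + g))*g² = ((-52022 + g)*(-2082 + g))*g² = g²*(-52022 + g)*(-2082 + g))
-2812532/929318 + L(2005)/(-2700468) = -2812532/929318 + (2005²*(108309804 + 2005² - 54104*2005))/(-2700468) = -2812532*1/929318 + (4020025*(108309804 + 4020025 - 108478520))*(-1/2700468) = -1406266/464659 + (4020025*3851309)*(-1/2700468) = -1406266/464659 + 15482358462725*(-1/2700468) = -1406266/464659 - 15482358462725/2700468 = -7194020998507668263/1254796760412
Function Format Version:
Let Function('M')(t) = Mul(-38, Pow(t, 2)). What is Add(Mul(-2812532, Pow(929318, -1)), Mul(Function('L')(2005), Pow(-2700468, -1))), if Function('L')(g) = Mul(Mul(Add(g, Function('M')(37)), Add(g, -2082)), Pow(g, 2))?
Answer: Rational(-7194020998507668263, 1254796760412) ≈ -5.7332e+6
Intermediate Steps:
Function('L')(g) = Mul(Pow(g, 2), Add(-52022, g), Add(-2082, g)) (Function('L')(g) = Mul(Mul(Add(g, Mul(-38, Pow(37, 2))), Add(g, -2082)), Pow(g, 2)) = Mul(Mul(Add(g, Mul(-38, 1369)), Add(-2082, g)), Pow(g, 2)) = Mul(Mul(Add(g, -52022), Add(-2082, g)), Pow(g, 2)) = Mul(Mul(Add(-52022, g), Add(-2082, g)), Pow(g, 2)) = Mul(Pow(g, 2), Add(-52022, g), Add(-2082, g)))
Add(Mul(-2812532, Pow(929318, -1)), Mul(Function('L')(2005), Pow(-2700468, -1))) = Add(Mul(-2812532, Pow(929318, -1)), Mul(Mul(Pow(2005, 2), Add(108309804, Pow(2005, 2), Mul(-54104, 2005))), Pow(-2700468, -1))) = Add(Mul(-2812532, Rational(1, 929318)), Mul(Mul(4020025, Add(108309804, 4020025, -108478520)), Rational(-1, 2700468))) = Add(Rational(-1406266, 464659), Mul(Mul(4020025, 3851309), Rational(-1, 2700468))) = Add(Rational(-1406266, 464659), Mul(15482358462725, Rational(-1, 2700468))) = Add(Rational(-1406266, 464659), Rational(-15482358462725, 2700468)) = Rational(-7194020998507668263, 1254796760412)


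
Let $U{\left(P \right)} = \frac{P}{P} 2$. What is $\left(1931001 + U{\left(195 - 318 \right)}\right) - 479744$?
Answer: $1451259$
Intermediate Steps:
$U{\left(P \right)} = 2$ ($U{\left(P \right)} = 1 \cdot 2 = 2$)
$\left(1931001 + U{\left(195 - 318 \right)}\right) - 479744 = \left(1931001 + 2\right) - 479744 = 1931003 - 479744 = 1451259$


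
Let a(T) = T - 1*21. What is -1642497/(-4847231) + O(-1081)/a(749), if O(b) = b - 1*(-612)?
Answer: -153944789/504112024 ≈ -0.30538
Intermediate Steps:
O(b) = 612 + b (O(b) = b + 612 = 612 + b)
a(T) = -21 + T (a(T) = T - 21 = -21 + T)
-1642497/(-4847231) + O(-1081)/a(749) = -1642497/(-4847231) + (612 - 1081)/(-21 + 749) = -1642497*(-1/4847231) - 469/728 = 1642497/4847231 - 469*1/728 = 1642497/4847231 - 67/104 = -153944789/504112024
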